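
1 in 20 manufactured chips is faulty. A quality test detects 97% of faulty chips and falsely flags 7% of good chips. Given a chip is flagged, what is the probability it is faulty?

Let D = the rare event, + = positive/flagged.
P(D) = 1/20
P(+|D) = 97/100
P(+|D') = 7/100
P(+) = P(+|D)P(D) + P(+|D')P(D')
     = \frac{97}{100} × \frac{1}{20} + \frac{7}{100} × \frac{19}{20}
     = \frac{23}{200}
P(D|+) = P(+|D)P(D)/P(+) = \frac{97}{230}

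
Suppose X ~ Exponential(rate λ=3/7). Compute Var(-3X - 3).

For X ~ Exponential(rate λ=3/7):
Var(X) = \frac{49}{9}
Var(-3X - 3) = (-3)² × Var(X) = 9 × \frac{49}{9} = 49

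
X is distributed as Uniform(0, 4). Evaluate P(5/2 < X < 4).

P(5/2 < X < 4) = ∫_{5/2}^{4} f(x) dx
where f(x) = \frac{1}{4}
= \frac{3}{8}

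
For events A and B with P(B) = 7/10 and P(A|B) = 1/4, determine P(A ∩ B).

By definition, P(A|B) = P(A ∩ B) / P(B)
So P(A ∩ B) = P(A|B) × P(B)
= 1/4 × 7/10
= 7/40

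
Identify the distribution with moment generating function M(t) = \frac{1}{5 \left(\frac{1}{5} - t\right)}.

The MGF M(t) = \frac{1}{5 \left(\frac{1}{5} - t\right)} is the standard form for the Exponential distribution.
Comparing with the known MGF formula identifies: Exponential(rate λ=1/5)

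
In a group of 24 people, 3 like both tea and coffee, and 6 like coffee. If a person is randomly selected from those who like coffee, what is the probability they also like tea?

P(A ∩ B) = 3/24 = 1/8
P(B) = 6/24 = 1/4
P(A|B) = P(A ∩ B) / P(B) = (1/8) / (1/4) = 1/2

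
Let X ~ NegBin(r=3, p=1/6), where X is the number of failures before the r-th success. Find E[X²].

Using the identity E[X²] = Var(X) + (E[X])²:
E[X] = 15
Var(X) = 90
E[X²] = 90 + (15)²
= 315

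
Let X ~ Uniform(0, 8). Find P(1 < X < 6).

P(1 < X < 6) = ∫_{1}^{6} f(x) dx
where f(x) = \frac{1}{8}
= \frac{5}{8}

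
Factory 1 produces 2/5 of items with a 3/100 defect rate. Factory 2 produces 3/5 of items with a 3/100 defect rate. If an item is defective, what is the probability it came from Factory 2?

Using Bayes' theorem:
P(F1) = 2/5, P(D|F1) = 3/100
P(F2) = 3/5, P(D|F2) = 3/100
P(D) = P(D|F1)P(F1) + P(D|F2)P(F2)
     = \frac{3}{100}
P(F2|D) = P(D|F2)P(F2) / P(D)
= \frac{3}{5}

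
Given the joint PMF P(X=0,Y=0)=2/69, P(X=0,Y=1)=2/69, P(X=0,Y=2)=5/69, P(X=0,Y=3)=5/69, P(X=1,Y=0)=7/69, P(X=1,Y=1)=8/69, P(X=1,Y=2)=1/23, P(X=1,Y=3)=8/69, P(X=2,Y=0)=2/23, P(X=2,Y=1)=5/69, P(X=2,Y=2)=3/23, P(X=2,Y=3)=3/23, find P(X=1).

P(X=1) = P(X=1,Y=0) + P(X=1,Y=1) + P(X=1,Y=2) + P(X=1,Y=3)
= 7/69 + 8/69 + 1/23 + 8/69
= 26/69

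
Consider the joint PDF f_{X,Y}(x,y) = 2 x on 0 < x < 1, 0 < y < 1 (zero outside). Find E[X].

f_X(x) = ∫_0^1 2 x dy = 2 x
E[X] = ∫_0^1 x × (2 x) dx = \frac{2}{3}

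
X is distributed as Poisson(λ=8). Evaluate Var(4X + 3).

For X ~ Poisson(λ=8):
Var(X) = 8
Var(4X + 3) = (4)² × Var(X) = 16 × 8 = 128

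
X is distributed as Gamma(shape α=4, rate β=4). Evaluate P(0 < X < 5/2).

P(0 < X < 5/2) = ∫_{0}^{5/2} f(x) dx
where f(x) = \frac{128 x^{3} e^{- 4 x}}{3}
= 1 - \frac{683}{3 e^{10}}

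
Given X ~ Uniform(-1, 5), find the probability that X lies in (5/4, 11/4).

P(5/4 < X < 11/4) = ∫_{5/4}^{11/4} f(x) dx
where f(x) = \frac{1}{6}
= \frac{1}{4}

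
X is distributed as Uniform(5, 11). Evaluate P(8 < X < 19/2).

P(8 < X < 19/2) = ∫_{8}^{19/2} f(x) dx
where f(x) = \frac{1}{6}
= \frac{1}{4}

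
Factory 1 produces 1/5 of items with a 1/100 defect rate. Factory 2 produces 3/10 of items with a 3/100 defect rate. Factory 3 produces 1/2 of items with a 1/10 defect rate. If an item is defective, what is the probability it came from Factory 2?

Using Bayes' theorem:
P(F1) = 1/5, P(D|F1) = 1/100
P(F2) = 3/10, P(D|F2) = 3/100
P(F3) = 1/2, P(D|F3) = 1/10
P(D) = P(D|F1)P(F1) + P(D|F2)P(F2) + P(D|F3)P(F3)
     = \frac{61}{1000}
P(F2|D) = P(D|F2)P(F2) / P(D)
= \frac{9}{61}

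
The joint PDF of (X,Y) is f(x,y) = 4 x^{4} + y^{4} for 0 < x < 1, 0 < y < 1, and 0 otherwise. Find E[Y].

E[Y] = ∫_0^1 ∫_0^1 y × f(x,y) dx dy
= \frac{17}{30}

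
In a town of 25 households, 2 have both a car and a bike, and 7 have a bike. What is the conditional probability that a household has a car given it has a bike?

P(A ∩ B) = 2/25
P(B) = 7/25
P(A|B) = P(A ∩ B) / P(B) = (2/25) / (7/25) = 2/7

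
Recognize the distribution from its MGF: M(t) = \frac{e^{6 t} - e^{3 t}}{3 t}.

The MGF M(t) = \frac{e^{6 t} - e^{3 t}}{3 t} is the standard form for the Uniform distribution.
Comparing with the known MGF formula identifies: Uniform(3, 6)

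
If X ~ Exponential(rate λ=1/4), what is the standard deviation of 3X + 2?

For X ~ Exponential(rate λ=1/4):
Var(X) = 16
SD(X) = √(Var(X)) = √(16) = 4
SD(3X + 2) = |3| × SD(X) = 3 × 4 = 12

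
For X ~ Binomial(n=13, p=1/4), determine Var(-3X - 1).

For X ~ Binomial(n=13, p=1/4):
Var(X) = \frac{39}{16}
Var(-3X - 1) = (-3)² × Var(X) = 9 × \frac{39}{16} = \frac{351}{16}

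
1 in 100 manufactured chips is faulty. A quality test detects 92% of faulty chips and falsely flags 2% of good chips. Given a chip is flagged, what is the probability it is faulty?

Let D = the rare event, + = positive/flagged.
P(D) = 1/100
P(+|D) = 92/100 = 23/25
P(+|D') = 2/100 = 1/50
P(+) = P(+|D)P(D) + P(+|D')P(D')
     = \frac{23}{25} × \frac{1}{100} + \frac{1}{50} × \frac{99}{100}
     = \frac{29}{1000}
P(D|+) = P(+|D)P(D)/P(+) = \frac{46}{145}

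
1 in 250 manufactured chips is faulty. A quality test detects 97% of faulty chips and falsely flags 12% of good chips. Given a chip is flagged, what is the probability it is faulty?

Let D = the rare event, + = positive/flagged.
P(D) = 1/250
P(+|D) = 97/100
P(+|D') = 12/100 = 3/25
P(+) = P(+|D)P(D) + P(+|D')P(D')
     = \frac{97}{100} × \frac{1}{250} + \frac{3}{25} × \frac{249}{250}
     = \frac{617}{5000}
P(D|+) = P(+|D)P(D)/P(+) = \frac{97}{3085}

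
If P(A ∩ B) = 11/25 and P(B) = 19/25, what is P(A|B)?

P(A|B) = P(A ∩ B) / P(B)
= (11/25) / (19/25)
= 11/19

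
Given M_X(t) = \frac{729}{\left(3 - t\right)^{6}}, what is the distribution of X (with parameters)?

The MGF M(t) = \frac{729}{\left(3 - t\right)^{6}} is the standard form for the Gamma distribution.
Comparing with the known MGF formula identifies: Gamma(shape α=6, rate β=3)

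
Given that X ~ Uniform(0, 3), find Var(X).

For X ~ Uniform(0, 3):
Var(X) = \frac{3}{4}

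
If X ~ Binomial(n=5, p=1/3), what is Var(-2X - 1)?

For X ~ Binomial(n=5, p=1/3):
Var(X) = \frac{10}{9}
Var(-2X - 1) = (-2)² × Var(X) = 4 × \frac{10}{9} = \frac{40}{9}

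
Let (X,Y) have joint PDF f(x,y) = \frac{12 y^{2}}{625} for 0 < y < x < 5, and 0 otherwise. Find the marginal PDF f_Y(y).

f_Y(y) = ∫_y^5 \frac{12 y^{2}}{625} dx = \frac{12 y^{2} \left(5 - y\right)}{625}
for 0 < y < 5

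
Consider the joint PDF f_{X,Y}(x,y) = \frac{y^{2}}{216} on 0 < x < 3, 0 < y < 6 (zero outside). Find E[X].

f_X(x) = ∫_0^6 \frac{y^{2}}{216} dy = \frac{1}{3}
E[X] = ∫_0^3 x × (\frac{1}{3}) dx = \frac{3}{2}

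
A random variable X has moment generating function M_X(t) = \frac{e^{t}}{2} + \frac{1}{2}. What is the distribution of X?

The MGF M(t) = \frac{e^{t}}{2} + \frac{1}{2} is the standard form for the Bernoulli distribution.
Comparing with the known MGF formula identifies: Bernoulli(p=1/2)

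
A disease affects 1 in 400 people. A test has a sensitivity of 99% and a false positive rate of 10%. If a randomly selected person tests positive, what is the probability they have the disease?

Let D = the rare event, + = positive/flagged.
P(D) = 1/400
P(+|D) = 99/100
P(+|D') = 10/100 = 1/10
P(+) = P(+|D)P(D) + P(+|D')P(D')
     = \frac{99}{100} × \frac{1}{400} + \frac{1}{10} × \frac{399}{400}
     = \frac{4089}{40000}
P(D|+) = P(+|D)P(D)/P(+) = \frac{33}{1363}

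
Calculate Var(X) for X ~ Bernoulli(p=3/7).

For X ~ Bernoulli(p=3/7):
Var(X) = \frac{12}{49}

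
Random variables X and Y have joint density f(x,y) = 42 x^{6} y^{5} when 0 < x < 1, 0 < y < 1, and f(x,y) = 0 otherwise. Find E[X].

E[X] = ∫_0^1 ∫_0^1 x × f(x,y) dy dx
= ∫_0^1 ∫_0^1 x × (42 x^{6} y^{5}) dy dx
= \frac{7}{8}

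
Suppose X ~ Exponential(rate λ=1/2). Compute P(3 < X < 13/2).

P(3 < X < 13/2) = ∫_{3}^{13/2} f(x) dx
where f(x) = \frac{e^{- \frac{x}{2}}}{2}
= - \frac{1}{e^{\frac{13}{4}}} + e^{- \frac{3}{2}}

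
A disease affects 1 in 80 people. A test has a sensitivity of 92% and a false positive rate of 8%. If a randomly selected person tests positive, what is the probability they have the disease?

Let D = the rare event, + = positive/flagged.
P(D) = 1/80
P(+|D) = 92/100 = 23/25
P(+|D') = 8/100 = 2/25
P(+) = P(+|D)P(D) + P(+|D')P(D')
     = \frac{23}{25} × \frac{1}{80} + \frac{2}{25} × \frac{79}{80}
     = \frac{181}{2000}
P(D|+) = P(+|D)P(D)/P(+) = \frac{23}{181}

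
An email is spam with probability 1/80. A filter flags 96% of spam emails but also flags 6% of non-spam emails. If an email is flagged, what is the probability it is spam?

Let D = the rare event, + = positive/flagged.
P(D) = 1/80
P(+|D) = 96/100 = 24/25
P(+|D') = 6/100 = 3/50
P(+) = P(+|D)P(D) + P(+|D')P(D')
     = \frac{24}{25} × \frac{1}{80} + \frac{3}{50} × \frac{79}{80}
     = \frac{57}{800}
P(D|+) = P(+|D)P(D)/P(+) = \frac{16}{95}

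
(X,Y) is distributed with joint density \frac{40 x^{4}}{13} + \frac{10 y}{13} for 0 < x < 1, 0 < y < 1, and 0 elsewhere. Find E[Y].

E[Y] = ∫_0^1 ∫_0^1 y × f(x,y) dx dy
= \frac{22}{39}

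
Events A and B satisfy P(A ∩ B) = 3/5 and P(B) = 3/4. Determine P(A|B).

P(A|B) = P(A ∩ B) / P(B)
= (3/5) / (3/4)
= 4/5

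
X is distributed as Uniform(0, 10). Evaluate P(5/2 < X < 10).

P(5/2 < X < 10) = ∫_{5/2}^{10} f(x) dx
where f(x) = \frac{1}{10}
= \frac{3}{4}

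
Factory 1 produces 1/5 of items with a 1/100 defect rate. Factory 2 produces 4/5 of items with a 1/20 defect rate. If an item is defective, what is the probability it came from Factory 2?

Using Bayes' theorem:
P(F1) = 1/5, P(D|F1) = 1/100
P(F2) = 4/5, P(D|F2) = 1/20
P(D) = P(D|F1)P(F1) + P(D|F2)P(F2)
     = \frac{21}{500}
P(F2|D) = P(D|F2)P(F2) / P(D)
= \frac{20}{21}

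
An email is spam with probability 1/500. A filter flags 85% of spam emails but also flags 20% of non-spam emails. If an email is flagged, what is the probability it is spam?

Let D = the rare event, + = positive/flagged.
P(D) = 1/500
P(+|D) = 85/100 = 17/20
P(+|D') = 20/100 = 1/5
P(+) = P(+|D)P(D) + P(+|D')P(D')
     = \frac{17}{20} × \frac{1}{500} + \frac{1}{5} × \frac{499}{500}
     = \frac{2013}{10000}
P(D|+) = P(+|D)P(D)/P(+) = \frac{17}{2013}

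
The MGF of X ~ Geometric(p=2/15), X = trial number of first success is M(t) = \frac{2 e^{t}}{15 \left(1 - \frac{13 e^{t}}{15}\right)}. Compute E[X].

To find E[X], compute M^(1)(0):
M^(1)(t) = \frac{2 e^{t}}{15 \left(1 - \frac{13 e^{t}}{15}\right)} + \frac{26 e^{2 t}}{225 \left(1 - \frac{13 e^{t}}{15}\right)^{2}}
M^(1)(0) = \frac{15}{2}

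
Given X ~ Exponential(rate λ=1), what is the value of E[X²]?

Using the identity E[X²] = Var(X) + (E[X])²:
E[X] = 1
Var(X) = 1
E[X²] = 1 + (1)²
= 2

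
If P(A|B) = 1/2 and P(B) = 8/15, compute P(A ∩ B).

By definition, P(A|B) = P(A ∩ B) / P(B)
So P(A ∩ B) = P(A|B) × P(B)
= 1/2 × 8/15
= 4/15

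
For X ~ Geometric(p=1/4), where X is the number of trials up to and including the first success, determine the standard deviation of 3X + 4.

For X ~ Geometric(p=1/4), where X is the number of trials up to and including the first success:
Var(X) = 12
SD(X) = √(Var(X)) = √(12) = 2 \sqrt{3}
SD(3X + 4) = |3| × SD(X) = 3 × 2 \sqrt{3} = 6 \sqrt{3}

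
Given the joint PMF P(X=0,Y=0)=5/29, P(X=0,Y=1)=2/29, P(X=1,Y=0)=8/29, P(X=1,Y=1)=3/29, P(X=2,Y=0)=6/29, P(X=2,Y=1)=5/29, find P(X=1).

P(X=1) = P(X=1,Y=0) + P(X=1,Y=1)
= 8/29 + 3/29
= 11/29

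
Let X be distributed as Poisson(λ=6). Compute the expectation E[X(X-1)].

E[X(X-1)] = E[X² - X] = E[X²] - E[X]
E[X] = 6
E[X²] = Var(X) + (E[X])² = 6 + (6)² = 42
E[X(X-1)] = 42 - 6 = 36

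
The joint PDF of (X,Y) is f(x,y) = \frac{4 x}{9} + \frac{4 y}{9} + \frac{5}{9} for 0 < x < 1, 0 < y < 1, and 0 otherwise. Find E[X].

E[X] = ∫_0^1 ∫_0^1 x × f(x,y) dy dx
= ∫_0^1 ∫_0^1 x × (\frac{4 x}{9} + \frac{4 y}{9} + \frac{5}{9}) dy dx
= \frac{29}{54}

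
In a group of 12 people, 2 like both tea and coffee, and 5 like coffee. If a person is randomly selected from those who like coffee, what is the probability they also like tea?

P(A ∩ B) = 2/12 = 1/6
P(B) = 5/12
P(A|B) = P(A ∩ B) / P(B) = (1/6) / (5/12) = 2/5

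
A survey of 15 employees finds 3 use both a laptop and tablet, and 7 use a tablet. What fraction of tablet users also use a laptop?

P(A ∩ B) = 3/15 = 1/5
P(B) = 7/15
P(A|B) = P(A ∩ B) / P(B) = (1/5) / (7/15) = 3/7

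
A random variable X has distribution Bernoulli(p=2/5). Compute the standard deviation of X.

For X ~ Bernoulli(p=2/5):
Var(X) = \frac{6}{25}
SD(X) = √(Var(X)) = √(\frac{6}{25}) = \frac{\sqrt{6}}{5}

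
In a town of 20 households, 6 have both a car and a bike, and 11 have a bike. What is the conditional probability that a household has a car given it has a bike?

P(A ∩ B) = 6/20 = 3/10
P(B) = 11/20
P(A|B) = P(A ∩ B) / P(B) = (3/10) / (11/20) = 6/11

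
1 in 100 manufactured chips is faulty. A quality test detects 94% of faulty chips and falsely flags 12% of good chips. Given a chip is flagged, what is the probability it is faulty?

Let D = the rare event, + = positive/flagged.
P(D) = 1/100
P(+|D) = 94/100 = 47/50
P(+|D') = 12/100 = 3/25
P(+) = P(+|D)P(D) + P(+|D')P(D')
     = \frac{47}{50} × \frac{1}{100} + \frac{3}{25} × \frac{99}{100}
     = \frac{641}{5000}
P(D|+) = P(+|D)P(D)/P(+) = \frac{47}{641}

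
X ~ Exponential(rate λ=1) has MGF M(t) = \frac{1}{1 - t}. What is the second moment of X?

To find E[X^2], compute M^(2)(0):
M^(1)(t) = \frac{1}{\left(1 - t\right)^{2}}
M^(2)(t) = \frac{2}{\left(1 - t\right)^{3}}
M^(2)(0) = 2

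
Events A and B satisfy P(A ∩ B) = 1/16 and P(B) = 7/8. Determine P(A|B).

P(A|B) = P(A ∩ B) / P(B)
= (1/16) / (7/8)
= 1/14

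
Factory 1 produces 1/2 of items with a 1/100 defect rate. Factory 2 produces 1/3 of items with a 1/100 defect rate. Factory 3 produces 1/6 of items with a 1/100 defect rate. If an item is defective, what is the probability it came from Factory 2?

Using Bayes' theorem:
P(F1) = 1/2, P(D|F1) = 1/100
P(F2) = 1/3, P(D|F2) = 1/100
P(F3) = 1/6, P(D|F3) = 1/100
P(D) = P(D|F1)P(F1) + P(D|F2)P(F2) + P(D|F3)P(F3)
     = \frac{1}{100}
P(F2|D) = P(D|F2)P(F2) / P(D)
= \frac{1}{3}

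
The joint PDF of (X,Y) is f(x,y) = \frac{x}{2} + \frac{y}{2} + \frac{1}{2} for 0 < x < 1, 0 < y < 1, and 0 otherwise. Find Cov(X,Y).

E[XY] = ∫∫ xy × f(x,y) dx dy = \frac{7}{24}
E[X] = \frac{13}{24}
E[Y] = \frac{13}{24}
Cov(X,Y) = E[XY] - E[X]E[Y] = - \frac{1}{576}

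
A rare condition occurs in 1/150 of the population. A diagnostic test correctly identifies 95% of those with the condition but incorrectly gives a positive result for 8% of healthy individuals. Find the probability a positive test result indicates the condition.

Let D = the rare event, + = positive/flagged.
P(D) = 1/150
P(+|D) = 95/100 = 19/20
P(+|D') = 8/100 = 2/25
P(+) = P(+|D)P(D) + P(+|D')P(D')
     = \frac{19}{20} × \frac{1}{150} + \frac{2}{25} × \frac{149}{150}
     = \frac{429}{5000}
P(D|+) = P(+|D)P(D)/P(+) = \frac{95}{1287}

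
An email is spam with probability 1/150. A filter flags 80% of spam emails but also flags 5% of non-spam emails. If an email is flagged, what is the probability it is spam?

Let D = the rare event, + = positive/flagged.
P(D) = 1/150
P(+|D) = 80/100 = 4/5
P(+|D') = 5/100 = 1/20
P(+) = P(+|D)P(D) + P(+|D')P(D')
     = \frac{4}{5} × \frac{1}{150} + \frac{1}{20} × \frac{149}{150}
     = \frac{11}{200}
P(D|+) = P(+|D)P(D)/P(+) = \frac{16}{165}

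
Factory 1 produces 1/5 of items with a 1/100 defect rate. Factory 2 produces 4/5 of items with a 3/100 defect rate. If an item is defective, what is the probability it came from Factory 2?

Using Bayes' theorem:
P(F1) = 1/5, P(D|F1) = 1/100
P(F2) = 4/5, P(D|F2) = 3/100
P(D) = P(D|F1)P(F1) + P(D|F2)P(F2)
     = \frac{13}{500}
P(F2|D) = P(D|F2)P(F2) / P(D)
= \frac{12}{13}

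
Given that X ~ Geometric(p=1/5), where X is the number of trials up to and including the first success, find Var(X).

For X ~ Geometric(p=1/5), where X is the number of trials up to and including the first success:
Var(X) = 20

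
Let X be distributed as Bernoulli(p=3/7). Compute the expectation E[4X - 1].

For X ~ Bernoulli(p=3/7):
E[X] = \frac{3}{7}
E[4X - 1] = 4 × E[X] - 1 = \frac{5}{7}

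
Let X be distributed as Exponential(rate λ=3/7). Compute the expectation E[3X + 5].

For X ~ Exponential(rate λ=3/7):
E[X] = \frac{7}{3}
E[3X + 5] = 3 × E[X] + 5 = 12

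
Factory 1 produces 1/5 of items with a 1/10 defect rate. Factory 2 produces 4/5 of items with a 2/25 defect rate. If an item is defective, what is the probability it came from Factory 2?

Using Bayes' theorem:
P(F1) = 1/5, P(D|F1) = 1/10
P(F2) = 4/5, P(D|F2) = 2/25
P(D) = P(D|F1)P(F1) + P(D|F2)P(F2)
     = \frac{21}{250}
P(F2|D) = P(D|F2)P(F2) / P(D)
= \frac{16}{21}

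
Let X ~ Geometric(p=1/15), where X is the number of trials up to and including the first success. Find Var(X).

For X ~ Geometric(p=1/15), where X is the number of trials up to and including the first success:
Var(X) = 210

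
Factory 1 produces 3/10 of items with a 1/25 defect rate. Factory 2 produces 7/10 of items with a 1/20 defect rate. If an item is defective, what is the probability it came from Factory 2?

Using Bayes' theorem:
P(F1) = 3/10, P(D|F1) = 1/25
P(F2) = 7/10, P(D|F2) = 1/20
P(D) = P(D|F1)P(F1) + P(D|F2)P(F2)
     = \frac{47}{1000}
P(F2|D) = P(D|F2)P(F2) / P(D)
= \frac{35}{47}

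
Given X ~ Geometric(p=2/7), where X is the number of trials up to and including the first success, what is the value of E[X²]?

Using the identity E[X²] = Var(X) + (E[X])²:
E[X] = \frac{7}{2}
Var(X) = \frac{35}{4}
E[X²] = \frac{35}{4} + (\frac{7}{2})²
= 21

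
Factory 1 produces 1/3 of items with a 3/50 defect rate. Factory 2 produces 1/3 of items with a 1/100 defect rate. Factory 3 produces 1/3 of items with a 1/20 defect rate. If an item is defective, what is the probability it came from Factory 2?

Using Bayes' theorem:
P(F1) = 1/3, P(D|F1) = 3/50
P(F2) = 1/3, P(D|F2) = 1/100
P(F3) = 1/3, P(D|F3) = 1/20
P(D) = P(D|F1)P(F1) + P(D|F2)P(F2) + P(D|F3)P(F3)
     = \frac{1}{25}
P(F2|D) = P(D|F2)P(F2) / P(D)
= \frac{1}{12}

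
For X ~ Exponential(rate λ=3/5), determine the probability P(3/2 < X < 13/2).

P(3/2 < X < 13/2) = ∫_{3/2}^{13/2} f(x) dx
where f(x) = \frac{3 e^{- \frac{3 x}{5}}}{5}
= - \frac{1 - e^{3}}{e^{\frac{39}{10}}}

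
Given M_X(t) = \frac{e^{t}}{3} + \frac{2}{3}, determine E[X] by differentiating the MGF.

To find E[X], compute M^(1)(0):
M^(1)(t) = \frac{e^{t}}{3}
M^(1)(0) = \frac{1}{3}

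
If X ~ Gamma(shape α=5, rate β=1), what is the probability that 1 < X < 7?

P(1 < X < 7) = ∫_{1}^{7} f(x) dx
where f(x) = \frac{x^{4} e^{- x}}{24}
= \frac{-4553 + 65 e^{6}}{24 e^{7}}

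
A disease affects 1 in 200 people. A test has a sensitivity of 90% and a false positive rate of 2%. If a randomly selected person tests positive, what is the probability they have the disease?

Let D = the rare event, + = positive/flagged.
P(D) = 1/200
P(+|D) = 90/100 = 9/10
P(+|D') = 2/100 = 1/50
P(+) = P(+|D)P(D) + P(+|D')P(D')
     = \frac{9}{10} × \frac{1}{200} + \frac{1}{50} × \frac{199}{200}
     = \frac{61}{2500}
P(D|+) = P(+|D)P(D)/P(+) = \frac{45}{244}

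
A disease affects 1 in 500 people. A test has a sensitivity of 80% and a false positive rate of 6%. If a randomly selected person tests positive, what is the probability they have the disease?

Let D = the rare event, + = positive/flagged.
P(D) = 1/500
P(+|D) = 80/100 = 4/5
P(+|D') = 6/100 = 3/50
P(+) = P(+|D)P(D) + P(+|D')P(D')
     = \frac{4}{5} × \frac{1}{500} + \frac{3}{50} × \frac{499}{500}
     = \frac{1537}{25000}
P(D|+) = P(+|D)P(D)/P(+) = \frac{40}{1537}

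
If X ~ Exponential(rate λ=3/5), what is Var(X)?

For X ~ Exponential(rate λ=3/5):
Var(X) = \frac{25}{9}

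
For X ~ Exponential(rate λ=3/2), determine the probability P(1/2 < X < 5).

P(1/2 < X < 5) = ∫_{1/2}^{5} f(x) dx
where f(x) = \frac{3 e^{- \frac{3 x}{2}}}{2}
= - \frac{1}{e^{\frac{15}{2}}} + e^{- \frac{3}{4}}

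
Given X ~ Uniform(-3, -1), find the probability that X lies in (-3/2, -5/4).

P(-3/2 < X < -5/4) = ∫_{-3/2}^{-5/4} f(x) dx
where f(x) = \frac{1}{2}
= \frac{1}{8}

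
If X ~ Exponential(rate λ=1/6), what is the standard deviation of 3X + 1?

For X ~ Exponential(rate λ=1/6):
Var(X) = 36
SD(X) = √(Var(X)) = √(36) = 6
SD(3X + 1) = |3| × SD(X) = 3 × 6 = 18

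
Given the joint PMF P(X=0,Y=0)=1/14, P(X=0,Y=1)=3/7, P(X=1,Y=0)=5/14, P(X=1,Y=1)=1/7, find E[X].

First find marginal of X:
P(X=0) = 1/2
P(X=1) = 1/2
E[X] = 0 × 1/2 + 1 × 1/2 = 1/2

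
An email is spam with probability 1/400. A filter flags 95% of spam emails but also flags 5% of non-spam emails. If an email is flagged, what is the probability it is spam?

Let D = the rare event, + = positive/flagged.
P(D) = 1/400
P(+|D) = 95/100 = 19/20
P(+|D') = 5/100 = 1/20
P(+) = P(+|D)P(D) + P(+|D')P(D')
     = \frac{19}{20} × \frac{1}{400} + \frac{1}{20} × \frac{399}{400}
     = \frac{209}{4000}
P(D|+) = P(+|D)P(D)/P(+) = \frac{1}{22}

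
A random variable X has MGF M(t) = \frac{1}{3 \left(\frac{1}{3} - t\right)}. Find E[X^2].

To find E[X^2], compute M^(2)(0):
M^(1)(t) = \frac{1}{3 \left(\frac{1}{3} - t\right)^{2}}
M^(2)(t) = \frac{2}{3 \left(\frac{1}{3} - t\right)^{3}}
M^(2)(0) = 18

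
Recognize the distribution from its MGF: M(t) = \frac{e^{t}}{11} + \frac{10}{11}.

The MGF M(t) = \frac{e^{t}}{11} + \frac{10}{11} is the standard form for the Bernoulli distribution.
Comparing with the known MGF formula identifies: Bernoulli(p=1/11)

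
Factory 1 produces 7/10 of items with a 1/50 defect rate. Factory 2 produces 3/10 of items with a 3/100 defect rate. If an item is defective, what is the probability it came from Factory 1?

Using Bayes' theorem:
P(F1) = 7/10, P(D|F1) = 1/50
P(F2) = 3/10, P(D|F2) = 3/100
P(D) = P(D|F1)P(F1) + P(D|F2)P(F2)
     = \frac{23}{1000}
P(F1|D) = P(D|F1)P(F1) / P(D)
= \frac{14}{23}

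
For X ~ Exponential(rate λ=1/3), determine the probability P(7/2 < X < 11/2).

P(7/2 < X < 11/2) = ∫_{7/2}^{11/2} f(x) dx
where f(x) = \frac{e^{- \frac{x}{3}}}{3}
= - \frac{1 - e^{\frac{2}{3}}}{e^{\frac{11}{6}}}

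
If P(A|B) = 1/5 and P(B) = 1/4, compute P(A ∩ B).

By definition, P(A|B) = P(A ∩ B) / P(B)
So P(A ∩ B) = P(A|B) × P(B)
= 1/5 × 1/4
= 1/20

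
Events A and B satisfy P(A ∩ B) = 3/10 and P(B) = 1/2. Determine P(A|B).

P(A|B) = P(A ∩ B) / P(B)
= (3/10) / (1/2)
= 3/5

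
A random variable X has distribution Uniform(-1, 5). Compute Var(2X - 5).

For X ~ Uniform(-1, 5):
Var(X) = 3
Var(2X - 5) = (2)² × Var(X) = 4 × 3 = 12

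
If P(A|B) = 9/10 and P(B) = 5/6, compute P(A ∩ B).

By definition, P(A|B) = P(A ∩ B) / P(B)
So P(A ∩ B) = P(A|B) × P(B)
= 9/10 × 5/6
= 3/4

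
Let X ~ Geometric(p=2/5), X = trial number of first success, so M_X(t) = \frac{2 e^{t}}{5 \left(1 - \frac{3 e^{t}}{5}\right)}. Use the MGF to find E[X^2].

To find E[X^2], compute M^(2)(0):
M^(1)(t) = \frac{2 e^{t}}{5 \left(1 - \frac{3 e^{t}}{5}\right)} + \frac{6 e^{2 t}}{25 \left(1 - \frac{3 e^{t}}{5}\right)^{2}}
M^(2)(t) = \frac{2 e^{t}}{5 \left(1 - \frac{3 e^{t}}{5}\right)} + \frac{18 e^{2 t}}{25 \left(1 - \frac{3 e^{t}}{5}\right)^{2}} + \frac{36 e^{3 t}}{125 \left(1 - \frac{3 e^{t}}{5}\right)^{3}}
M^(2)(0) = 10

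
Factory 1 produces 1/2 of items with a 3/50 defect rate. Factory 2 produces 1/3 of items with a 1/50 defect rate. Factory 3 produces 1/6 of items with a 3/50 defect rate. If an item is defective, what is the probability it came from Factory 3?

Using Bayes' theorem:
P(F1) = 1/2, P(D|F1) = 3/50
P(F2) = 1/3, P(D|F2) = 1/50
P(F3) = 1/6, P(D|F3) = 3/50
P(D) = P(D|F1)P(F1) + P(D|F2)P(F2) + P(D|F3)P(F3)
     = \frac{7}{150}
P(F3|D) = P(D|F3)P(F3) / P(D)
= \frac{3}{14}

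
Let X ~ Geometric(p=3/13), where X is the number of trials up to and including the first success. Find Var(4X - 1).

For X ~ Geometric(p=3/13), where X is the number of trials up to and including the first success:
Var(X) = \frac{130}{9}
Var(4X - 1) = (4)² × Var(X) = 16 × \frac{130}{9} = \frac{2080}{9}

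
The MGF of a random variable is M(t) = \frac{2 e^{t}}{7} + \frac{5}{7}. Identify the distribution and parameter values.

The MGF M(t) = \frac{2 e^{t}}{7} + \frac{5}{7} is the standard form for the Bernoulli distribution.
Comparing with the known MGF formula identifies: Bernoulli(p=2/7)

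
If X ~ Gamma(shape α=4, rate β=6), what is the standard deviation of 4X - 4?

For X ~ Gamma(shape α=4, rate β=6):
Var(X) = \frac{1}{9}
SD(X) = √(Var(X)) = √(\frac{1}{9}) = \frac{1}{3}
SD(4X - 4) = |4| × SD(X) = 4 × \frac{1}{3} = \frac{4}{3}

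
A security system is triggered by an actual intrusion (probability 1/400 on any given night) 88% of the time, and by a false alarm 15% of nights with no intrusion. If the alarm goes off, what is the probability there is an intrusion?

Let D = the rare event, + = positive/flagged.
P(D) = 1/400
P(+|D) = 88/100 = 22/25
P(+|D') = 15/100 = 3/20
P(+) = P(+|D)P(D) + P(+|D')P(D')
     = \frac{22}{25} × \frac{1}{400} + \frac{3}{20} × \frac{399}{400}
     = \frac{6073}{40000}
P(D|+) = P(+|D)P(D)/P(+) = \frac{88}{6073}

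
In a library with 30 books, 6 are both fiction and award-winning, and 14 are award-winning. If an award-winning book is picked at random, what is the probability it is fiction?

P(A ∩ B) = 6/30 = 1/5
P(B) = 14/30 = 7/15
P(A|B) = P(A ∩ B) / P(B) = (1/5) / (7/15) = 3/7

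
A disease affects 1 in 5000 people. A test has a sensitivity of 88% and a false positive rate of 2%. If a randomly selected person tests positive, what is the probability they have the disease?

Let D = the rare event, + = positive/flagged.
P(D) = 1/5000
P(+|D) = 88/100 = 22/25
P(+|D') = 2/100 = 1/50
P(+) = P(+|D)P(D) + P(+|D')P(D')
     = \frac{22}{25} × \frac{1}{5000} + \frac{1}{50} × \frac{4999}{5000}
     = \frac{5043}{250000}
P(D|+) = P(+|D)P(D)/P(+) = \frac{44}{5043}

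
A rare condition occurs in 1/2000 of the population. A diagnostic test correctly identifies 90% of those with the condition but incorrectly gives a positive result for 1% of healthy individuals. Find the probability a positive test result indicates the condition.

Let D = the rare event, + = positive/flagged.
P(D) = 1/2000
P(+|D) = 90/100 = 9/10
P(+|D') = 1/100
P(+) = P(+|D)P(D) + P(+|D')P(D')
     = \frac{9}{10} × \frac{1}{2000} + \frac{1}{100} × \frac{1999}{2000}
     = \frac{2089}{200000}
P(D|+) = P(+|D)P(D)/P(+) = \frac{90}{2089}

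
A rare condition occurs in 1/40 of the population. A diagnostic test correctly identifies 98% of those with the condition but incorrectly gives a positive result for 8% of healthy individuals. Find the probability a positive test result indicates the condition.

Let D = the rare event, + = positive/flagged.
P(D) = 1/40
P(+|D) = 98/100 = 49/50
P(+|D') = 8/100 = 2/25
P(+) = P(+|D)P(D) + P(+|D')P(D')
     = \frac{49}{50} × \frac{1}{40} + \frac{2}{25} × \frac{39}{40}
     = \frac{41}{400}
P(D|+) = P(+|D)P(D)/P(+) = \frac{49}{205}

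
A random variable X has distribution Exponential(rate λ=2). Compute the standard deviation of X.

For X ~ Exponential(rate λ=2):
Var(X) = \frac{1}{4}
SD(X) = √(Var(X)) = √(\frac{1}{4}) = \frac{1}{2}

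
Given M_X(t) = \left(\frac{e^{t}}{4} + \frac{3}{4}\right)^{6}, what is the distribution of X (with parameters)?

The MGF M(t) = \left(\frac{e^{t}}{4} + \frac{3}{4}\right)^{6} is the standard form for the Binomial distribution.
Comparing with the known MGF formula identifies: Binomial(n=6, p=1/4)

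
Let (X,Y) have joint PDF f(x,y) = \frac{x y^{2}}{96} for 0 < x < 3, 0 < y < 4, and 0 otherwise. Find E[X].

f_X(x) = ∫_0^4 \frac{x y^{2}}{96} dy = \frac{2 x}{9}
E[X] = ∫_0^3 x × (\frac{2 x}{9}) dx = 2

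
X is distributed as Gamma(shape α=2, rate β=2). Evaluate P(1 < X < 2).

P(1 < X < 2) = ∫_{1}^{2} f(x) dx
where f(x) = 4 x e^{- 2 x}
= \frac{-5 + 3 e^{2}}{e^{4}}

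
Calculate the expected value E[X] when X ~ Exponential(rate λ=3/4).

For X ~ Exponential(rate λ=3/4), the expected value is:
E[X] = \frac{4}{3}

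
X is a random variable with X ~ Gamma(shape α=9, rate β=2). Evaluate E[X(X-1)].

E[X(X-1)] = E[X² - X] = E[X²] - E[X]
E[X] = \frac{9}{2}
E[X²] = Var(X) + (E[X])² = \frac{9}{4} + (\frac{9}{2})² = \frac{45}{2}
E[X(X-1)] = \frac{45}{2} - \frac{9}{2} = 18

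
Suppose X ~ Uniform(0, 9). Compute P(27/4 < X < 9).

P(27/4 < X < 9) = ∫_{27/4}^{9} f(x) dx
where f(x) = \frac{1}{9}
= \frac{1}{4}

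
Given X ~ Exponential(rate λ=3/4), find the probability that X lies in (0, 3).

P(0 < X < 3) = ∫_{0}^{3} f(x) dx
where f(x) = \frac{3 e^{- \frac{3 x}{4}}}{4}
= 1 - e^{- \frac{9}{4}}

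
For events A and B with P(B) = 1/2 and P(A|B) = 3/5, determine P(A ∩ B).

By definition, P(A|B) = P(A ∩ B) / P(B)
So P(A ∩ B) = P(A|B) × P(B)
= 3/5 × 1/2
= 3/10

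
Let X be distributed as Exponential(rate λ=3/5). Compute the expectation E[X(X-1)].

E[X(X-1)] = E[X² - X] = E[X²] - E[X]
E[X] = \frac{5}{3}
E[X²] = Var(X) + (E[X])² = \frac{25}{9} + (\frac{5}{3})² = \frac{50}{9}
E[X(X-1)] = \frac{50}{9} - \frac{5}{3} = \frac{35}{9}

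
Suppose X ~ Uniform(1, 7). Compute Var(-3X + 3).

For X ~ Uniform(1, 7):
Var(X) = 3
Var(-3X + 3) = (-3)² × Var(X) = 9 × 3 = 27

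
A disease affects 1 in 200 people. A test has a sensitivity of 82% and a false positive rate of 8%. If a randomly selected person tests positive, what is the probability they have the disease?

Let D = the rare event, + = positive/flagged.
P(D) = 1/200
P(+|D) = 82/100 = 41/50
P(+|D') = 8/100 = 2/25
P(+) = P(+|D)P(D) + P(+|D')P(D')
     = \frac{41}{50} × \frac{1}{200} + \frac{2}{25} × \frac{199}{200}
     = \frac{837}{10000}
P(D|+) = P(+|D)P(D)/P(+) = \frac{41}{837}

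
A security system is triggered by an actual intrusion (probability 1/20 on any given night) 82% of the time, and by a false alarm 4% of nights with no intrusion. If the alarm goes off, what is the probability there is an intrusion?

Let D = the rare event, + = positive/flagged.
P(D) = 1/20
P(+|D) = 82/100 = 41/50
P(+|D') = 4/100 = 1/25
P(+) = P(+|D)P(D) + P(+|D')P(D')
     = \frac{41}{50} × \frac{1}{20} + \frac{1}{25} × \frac{19}{20}
     = \frac{79}{1000}
P(D|+) = P(+|D)P(D)/P(+) = \frac{41}{79}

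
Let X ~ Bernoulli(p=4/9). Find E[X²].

Using the identity E[X²] = Var(X) + (E[X])²:
E[X] = \frac{4}{9}
Var(X) = \frac{20}{81}
E[X²] = \frac{20}{81} + (\frac{4}{9})²
= \frac{4}{9}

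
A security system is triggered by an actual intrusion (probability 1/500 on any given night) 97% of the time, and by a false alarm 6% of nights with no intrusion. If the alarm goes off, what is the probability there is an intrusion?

Let D = the rare event, + = positive/flagged.
P(D) = 1/500
P(+|D) = 97/100
P(+|D') = 6/100 = 3/50
P(+) = P(+|D)P(D) + P(+|D')P(D')
     = \frac{97}{100} × \frac{1}{500} + \frac{3}{50} × \frac{499}{500}
     = \frac{3091}{50000}
P(D|+) = P(+|D)P(D)/P(+) = \frac{97}{3091}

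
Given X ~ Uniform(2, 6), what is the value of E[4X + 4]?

For X ~ Uniform(2, 6):
E[X] = 4
E[4X + 4] = 4 × E[X] + 4 = 20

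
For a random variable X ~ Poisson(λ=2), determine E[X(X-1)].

E[X(X-1)] = E[X² - X] = E[X²] - E[X]
E[X] = 2
E[X²] = Var(X) + (E[X])² = 2 + (2)² = 6
E[X(X-1)] = 6 - 2 = 4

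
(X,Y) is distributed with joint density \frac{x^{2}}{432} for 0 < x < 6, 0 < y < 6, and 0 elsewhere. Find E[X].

f_X(x) = ∫_0^6 \frac{x^{2}}{432} dy = \frac{x^{2}}{72}
E[X] = ∫_0^6 x × (\frac{x^{2}}{72}) dx = \frac{9}{2}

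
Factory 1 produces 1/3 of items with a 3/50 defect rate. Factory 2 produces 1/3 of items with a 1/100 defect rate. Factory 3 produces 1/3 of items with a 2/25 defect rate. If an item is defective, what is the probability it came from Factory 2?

Using Bayes' theorem:
P(F1) = 1/3, P(D|F1) = 3/50
P(F2) = 1/3, P(D|F2) = 1/100
P(F3) = 1/3, P(D|F3) = 2/25
P(D) = P(D|F1)P(F1) + P(D|F2)P(F2) + P(D|F3)P(F3)
     = \frac{1}{20}
P(F2|D) = P(D|F2)P(F2) / P(D)
= \frac{1}{15}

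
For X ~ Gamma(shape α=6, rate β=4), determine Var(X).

For X ~ Gamma(shape α=6, rate β=4):
Var(X) = \frac{3}{8}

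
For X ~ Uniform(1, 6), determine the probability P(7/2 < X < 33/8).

P(7/2 < X < 33/8) = ∫_{7/2}^{33/8} f(x) dx
where f(x) = \frac{1}{5}
= \frac{1}{8}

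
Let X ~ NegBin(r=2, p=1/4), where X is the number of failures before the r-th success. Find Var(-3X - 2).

For X ~ NegBin(r=2, p=1/4), where X is the number of failures before the r-th success:
Var(X) = 24
Var(-3X - 2) = (-3)² × Var(X) = 9 × 24 = 216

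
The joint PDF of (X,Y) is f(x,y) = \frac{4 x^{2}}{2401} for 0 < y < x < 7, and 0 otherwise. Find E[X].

f_X(x) = ∫_0^x \frac{4 x^{2}}{2401} dy = \frac{4 x^{3}}{2401}
E[X] = ∫_0^7 x × (\frac{4 x^{3}}{2401}) dx = \frac{28}{5}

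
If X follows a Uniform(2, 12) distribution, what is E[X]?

For X ~ Uniform(2, 12), the expected value is:
E[X] = 7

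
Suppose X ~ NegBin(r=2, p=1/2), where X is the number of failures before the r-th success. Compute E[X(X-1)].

E[X(X-1)] = E[X² - X] = E[X²] - E[X]
E[X] = 2
E[X²] = Var(X) + (E[X])² = 4 + (2)² = 8
E[X(X-1)] = 8 - 2 = 6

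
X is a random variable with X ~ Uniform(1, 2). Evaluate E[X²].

Using the identity E[X²] = Var(X) + (E[X])²:
E[X] = \frac{3}{2}
Var(X) = \frac{1}{12}
E[X²] = \frac{1}{12} + (\frac{3}{2})²
= \frac{7}{3}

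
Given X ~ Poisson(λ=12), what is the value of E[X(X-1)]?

E[X(X-1)] = E[X² - X] = E[X²] - E[X]
E[X] = 12
E[X²] = Var(X) + (E[X])² = 12 + (12)² = 156
E[X(X-1)] = 156 - 12 = 144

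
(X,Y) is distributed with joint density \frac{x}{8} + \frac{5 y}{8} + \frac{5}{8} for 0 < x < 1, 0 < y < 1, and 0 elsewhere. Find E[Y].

E[Y] = ∫_0^1 ∫_0^1 y × f(x,y) dx dy
= \frac{53}{96}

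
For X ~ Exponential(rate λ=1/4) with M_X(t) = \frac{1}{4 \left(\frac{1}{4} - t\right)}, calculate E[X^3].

To find E[X^3], compute M^(3)(0):
M^(1)(t) = \frac{1}{4 \left(\frac{1}{4} - t\right)^{2}}
M^(2)(t) = \frac{1}{2 \left(\frac{1}{4} - t\right)^{3}}
M^(3)(t) = \frac{3}{2 \left(\frac{1}{4} - t\right)^{4}}
M^(3)(0) = 384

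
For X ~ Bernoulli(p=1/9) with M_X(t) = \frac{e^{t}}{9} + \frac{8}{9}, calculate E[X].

To find E[X], compute M^(1)(0):
M^(1)(t) = \frac{e^{t}}{9}
M^(1)(0) = \frac{1}{9}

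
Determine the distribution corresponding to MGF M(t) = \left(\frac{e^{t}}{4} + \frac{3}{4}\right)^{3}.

The MGF M(t) = \left(\frac{e^{t}}{4} + \frac{3}{4}\right)^{3} is the standard form for the Binomial distribution.
Comparing with the known MGF formula identifies: Binomial(n=3, p=1/4)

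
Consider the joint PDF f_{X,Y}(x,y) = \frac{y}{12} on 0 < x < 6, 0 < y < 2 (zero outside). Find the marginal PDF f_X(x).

f_X(x) = ∫_0^2 f(x,y) dy
= ∫_0^2 \frac{y}{12} dy
= \frac{1}{6} for 0 < x < 6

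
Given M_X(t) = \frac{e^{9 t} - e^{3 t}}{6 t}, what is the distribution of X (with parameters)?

The MGF M(t) = \frac{e^{9 t} - e^{3 t}}{6 t} is the standard form for the Uniform distribution.
Comparing with the known MGF formula identifies: Uniform(3, 9)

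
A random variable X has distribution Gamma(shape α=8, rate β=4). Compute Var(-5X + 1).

For X ~ Gamma(shape α=8, rate β=4):
Var(X) = \frac{1}{2}
Var(-5X + 1) = (-5)² × Var(X) = 25 × \frac{1}{2} = \frac{25}{2}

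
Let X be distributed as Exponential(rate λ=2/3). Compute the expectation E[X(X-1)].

E[X(X-1)] = E[X² - X] = E[X²] - E[X]
E[X] = \frac{3}{2}
E[X²] = Var(X) + (E[X])² = \frac{9}{4} + (\frac{3}{2})² = \frac{9}{2}
E[X(X-1)] = \frac{9}{2} - \frac{3}{2} = 3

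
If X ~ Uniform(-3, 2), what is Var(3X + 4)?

For X ~ Uniform(-3, 2):
Var(X) = \frac{25}{12}
Var(3X + 4) = (3)² × Var(X) = 9 × \frac{25}{12} = \frac{75}{4}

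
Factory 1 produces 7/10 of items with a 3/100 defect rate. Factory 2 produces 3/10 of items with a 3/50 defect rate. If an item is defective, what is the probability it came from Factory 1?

Using Bayes' theorem:
P(F1) = 7/10, P(D|F1) = 3/100
P(F2) = 3/10, P(D|F2) = 3/50
P(D) = P(D|F1)P(F1) + P(D|F2)P(F2)
     = \frac{39}{1000}
P(F1|D) = P(D|F1)P(F1) / P(D)
= \frac{7}{13}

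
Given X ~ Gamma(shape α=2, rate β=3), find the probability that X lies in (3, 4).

P(3 < X < 4) = ∫_{3}^{4} f(x) dx
where f(x) = 9 x e^{- 3 x}
= \frac{-13 + 10 e^{3}}{e^{12}}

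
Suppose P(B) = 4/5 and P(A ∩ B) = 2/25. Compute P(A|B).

P(A|B) = P(A ∩ B) / P(B)
= (2/25) / (4/5)
= 1/10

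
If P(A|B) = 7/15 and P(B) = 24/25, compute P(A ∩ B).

By definition, P(A|B) = P(A ∩ B) / P(B)
So P(A ∩ B) = P(A|B) × P(B)
= 7/15 × 24/25
= 56/125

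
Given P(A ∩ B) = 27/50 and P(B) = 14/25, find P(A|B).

P(A|B) = P(A ∩ B) / P(B)
= (27/50) / (14/25)
= 27/28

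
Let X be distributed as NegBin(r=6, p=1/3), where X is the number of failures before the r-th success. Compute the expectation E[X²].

Using the identity E[X²] = Var(X) + (E[X])²:
E[X] = 12
Var(X) = 36
E[X²] = 36 + (12)²
= 180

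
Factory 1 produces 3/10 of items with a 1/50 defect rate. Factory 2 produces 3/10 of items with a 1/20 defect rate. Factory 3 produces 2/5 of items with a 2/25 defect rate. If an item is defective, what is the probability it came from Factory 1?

Using Bayes' theorem:
P(F1) = 3/10, P(D|F1) = 1/50
P(F2) = 3/10, P(D|F2) = 1/20
P(F3) = 2/5, P(D|F3) = 2/25
P(D) = P(D|F1)P(F1) + P(D|F2)P(F2) + P(D|F3)P(F3)
     = \frac{53}{1000}
P(F1|D) = P(D|F1)P(F1) / P(D)
= \frac{6}{53}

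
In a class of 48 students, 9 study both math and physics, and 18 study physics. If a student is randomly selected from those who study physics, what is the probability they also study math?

P(A ∩ B) = 9/48 = 3/16
P(B) = 18/48 = 3/8
P(A|B) = P(A ∩ B) / P(B) = (3/16) / (3/8) = 1/2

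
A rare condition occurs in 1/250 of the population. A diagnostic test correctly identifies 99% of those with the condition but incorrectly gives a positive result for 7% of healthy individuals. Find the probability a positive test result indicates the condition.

Let D = the rare event, + = positive/flagged.
P(D) = 1/250
P(+|D) = 99/100
P(+|D') = 7/100
P(+) = P(+|D)P(D) + P(+|D')P(D')
     = \frac{99}{100} × \frac{1}{250} + \frac{7}{100} × \frac{249}{250}
     = \frac{921}{12500}
P(D|+) = P(+|D)P(D)/P(+) = \frac{33}{614}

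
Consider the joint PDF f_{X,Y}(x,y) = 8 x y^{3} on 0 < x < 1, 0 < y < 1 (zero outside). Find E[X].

E[X] = ∫_0^1 ∫_0^1 x × f(x,y) dy dx
= ∫_0^1 ∫_0^1 x × (8 x y^{3}) dy dx
= \frac{2}{3}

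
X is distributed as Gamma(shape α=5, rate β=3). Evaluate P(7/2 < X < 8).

P(7/2 < X < 8) = ∫_{7/2}^{8} f(x) dx
where f(x) = \frac{81 x^{4} e^{- 3 x}}{8}
= - \frac{16441}{e^{24}} + \frac{98051}{128 e^{\frac{21}{2}}}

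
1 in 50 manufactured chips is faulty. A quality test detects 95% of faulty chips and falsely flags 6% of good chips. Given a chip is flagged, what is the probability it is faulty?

Let D = the rare event, + = positive/flagged.
P(D) = 1/50
P(+|D) = 95/100 = 19/20
P(+|D') = 6/100 = 3/50
P(+) = P(+|D)P(D) + P(+|D')P(D')
     = \frac{19}{20} × \frac{1}{50} + \frac{3}{50} × \frac{49}{50}
     = \frac{389}{5000}
P(D|+) = P(+|D)P(D)/P(+) = \frac{95}{389}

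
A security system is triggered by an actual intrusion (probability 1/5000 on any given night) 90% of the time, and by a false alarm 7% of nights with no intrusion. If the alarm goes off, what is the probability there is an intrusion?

Let D = the rare event, + = positive/flagged.
P(D) = 1/5000
P(+|D) = 90/100 = 9/10
P(+|D') = 7/100
P(+) = P(+|D)P(D) + P(+|D')P(D')
     = \frac{9}{10} × \frac{1}{5000} + \frac{7}{100} × \frac{4999}{5000}
     = \frac{35083}{500000}
P(D|+) = P(+|D)P(D)/P(+) = \frac{90}{35083}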